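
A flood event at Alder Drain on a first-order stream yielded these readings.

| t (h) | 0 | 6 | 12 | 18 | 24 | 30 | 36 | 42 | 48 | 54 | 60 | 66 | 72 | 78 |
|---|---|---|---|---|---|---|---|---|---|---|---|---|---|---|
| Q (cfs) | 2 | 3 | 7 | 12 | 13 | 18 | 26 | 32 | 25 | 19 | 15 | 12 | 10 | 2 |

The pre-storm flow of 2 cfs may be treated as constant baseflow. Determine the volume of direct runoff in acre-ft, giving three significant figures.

Direct-runoff ordinates (Q − Q_b): 0.0, 1.0, 5.0, 10.0, 11.0, 16.0, 24.0, 30.0, 23.0, 17.0, 13.0, 10.0, 8.0, 0.0 cfs.
ΣQ_DR = 168.0 cfs.
With Δt = 6 h = 21600 s, V = ΣQ_DR · Δt = 168.0 × 21600 = 3.63 × 10^6 ft³ = 83.3 acre-ft.

V ≈ 83.3 acre-ft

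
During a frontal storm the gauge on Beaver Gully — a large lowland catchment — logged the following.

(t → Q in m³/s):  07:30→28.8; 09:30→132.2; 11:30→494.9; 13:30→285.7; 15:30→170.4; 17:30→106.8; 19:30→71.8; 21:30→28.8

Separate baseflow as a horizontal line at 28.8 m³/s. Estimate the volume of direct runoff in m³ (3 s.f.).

V ≈ 7.84 × 10^6 m³

Direct-runoff ordinates (Q − Q_b): 0.0, 103.4, 466.1, 256.9, 141.6, 78.0, 43.0, 0.0 m³/s.
ΣQ_DR = 1089 m³/s.
With Δt = 2 h = 7200 s, V = ΣQ_DR · Δt = 1089 × 7200 = 7.84 × 10^6 m³.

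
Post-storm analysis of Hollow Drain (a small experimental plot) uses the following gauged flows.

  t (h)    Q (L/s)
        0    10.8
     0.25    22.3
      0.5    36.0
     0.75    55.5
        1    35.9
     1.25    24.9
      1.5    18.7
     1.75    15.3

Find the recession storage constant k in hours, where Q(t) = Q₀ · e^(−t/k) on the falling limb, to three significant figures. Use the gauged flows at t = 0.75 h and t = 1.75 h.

On the falling limb, Q drops from 55.5 to 15.3 L/s between t = 0.75 h and t = 1.75 h (Δt = 1 h).
k = −Δt / ln(Q₂/Q₁) = −1 / ln(15.3/55.5) = 0.776 h.

k ≈ 0.776 h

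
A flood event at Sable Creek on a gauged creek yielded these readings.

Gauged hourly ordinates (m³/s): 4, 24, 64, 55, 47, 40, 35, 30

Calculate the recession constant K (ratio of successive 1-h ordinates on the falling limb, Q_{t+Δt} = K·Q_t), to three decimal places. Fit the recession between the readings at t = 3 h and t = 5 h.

Using the recession-limb readings at t = 3 h and t = 5 h: Q falls from 55 to 40 m³/s over 2 intervals.
K = (Q₂/Q₁)^(1/2) = (40/55)^(1/2) = 0.853.

K ≈ 0.853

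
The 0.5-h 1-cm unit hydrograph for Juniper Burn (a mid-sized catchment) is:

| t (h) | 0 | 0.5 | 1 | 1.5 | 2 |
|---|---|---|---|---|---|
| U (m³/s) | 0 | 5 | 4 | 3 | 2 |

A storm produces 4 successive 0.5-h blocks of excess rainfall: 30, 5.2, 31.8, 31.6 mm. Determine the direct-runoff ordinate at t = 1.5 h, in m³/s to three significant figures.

By discrete convolution, Q_j = Σ (P_i / 10 mm) · U_{j−i}.
At t = 1.5 h (j=3): Q = (30/10)·3 + (5.2/10)·4 + (31.8/10)·5 + (31.6/10)·0 = 27.0 m³/s.

Q ≈ 27.0 m³/s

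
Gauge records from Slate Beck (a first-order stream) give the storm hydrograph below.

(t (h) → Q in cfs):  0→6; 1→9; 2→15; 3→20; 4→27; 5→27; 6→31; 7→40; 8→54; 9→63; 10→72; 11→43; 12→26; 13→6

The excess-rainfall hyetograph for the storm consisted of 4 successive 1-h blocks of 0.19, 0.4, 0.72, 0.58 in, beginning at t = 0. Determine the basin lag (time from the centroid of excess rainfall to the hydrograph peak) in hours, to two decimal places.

t_L ≈ 7.61 h

Centroid of excess rainfall: t_c = Σ P_i·t̄_i / ΣP_i = 2.3942 h (block centres at 0.5, 1.5, 2.5, 3.5 h).
Hydrograph peak occurs at t = 10 h, so basin lag t_L = 10 − 2.3942 = 7.61 h.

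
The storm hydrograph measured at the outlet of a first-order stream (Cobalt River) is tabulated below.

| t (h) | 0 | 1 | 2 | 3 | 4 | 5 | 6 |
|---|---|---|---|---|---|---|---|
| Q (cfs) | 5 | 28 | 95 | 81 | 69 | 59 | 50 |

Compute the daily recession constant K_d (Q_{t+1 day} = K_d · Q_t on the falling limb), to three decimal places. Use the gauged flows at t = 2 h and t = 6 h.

K_d ≈ 0.021

Between t = 2 h and t = 6 h the flow falls from 95 to 50 cfs over 4×1 h = 4 h.
Per-interval ratio K = (50/95)^(1/4) = 0.8517; K_d = K^(24/1) = 0.021.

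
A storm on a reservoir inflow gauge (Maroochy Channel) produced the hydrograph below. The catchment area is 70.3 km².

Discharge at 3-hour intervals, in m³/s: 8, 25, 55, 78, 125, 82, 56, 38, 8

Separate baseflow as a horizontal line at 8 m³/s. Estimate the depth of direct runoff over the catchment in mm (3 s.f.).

d ≈ 61.9 mm

Direct runoff: 0.0, 17.0, 47.0, 70.0, 117.0, 74.0, 48.0, 30.0, 0.0 m³/s; ΣQ_DR = 403.0 m³/s.
V = ΣQ_DR · Δt = 403.0 × 10800 s = 4.352 × 10^6 m³.
Over A = 70.3 km², depth = V / A = 61.9 mm.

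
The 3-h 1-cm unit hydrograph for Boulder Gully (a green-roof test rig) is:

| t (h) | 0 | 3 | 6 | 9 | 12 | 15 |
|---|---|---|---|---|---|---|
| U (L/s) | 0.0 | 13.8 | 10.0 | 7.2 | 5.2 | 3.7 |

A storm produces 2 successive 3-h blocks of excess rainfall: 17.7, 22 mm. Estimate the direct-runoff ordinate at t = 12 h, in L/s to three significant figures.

By discrete convolution, Q_j = Σ (P_i / 10 mm) · U_{j−i}.
At t = 12 h (j=4): Q = (17.7/10)·5.2 + (22/10)·7.2 = 25.0 L/s.

Q ≈ 25.0 L/s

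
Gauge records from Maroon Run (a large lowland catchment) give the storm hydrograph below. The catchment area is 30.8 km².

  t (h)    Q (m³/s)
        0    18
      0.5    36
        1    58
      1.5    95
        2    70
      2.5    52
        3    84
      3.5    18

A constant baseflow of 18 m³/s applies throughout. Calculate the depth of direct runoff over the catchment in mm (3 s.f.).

d ≈ 16.8 mm

Direct runoff: 0.0, 18.0, 40.0, 77.0, 52.0, 34.0, 66.0, 0.0 m³/s; ΣQ_DR = 287.0 m³/s.
V = ΣQ_DR · Δt = 287.0 × 1800 s = 5.166 × 10^5 m³.
Over A = 30.8 km², depth = V / A = 16.8 mm.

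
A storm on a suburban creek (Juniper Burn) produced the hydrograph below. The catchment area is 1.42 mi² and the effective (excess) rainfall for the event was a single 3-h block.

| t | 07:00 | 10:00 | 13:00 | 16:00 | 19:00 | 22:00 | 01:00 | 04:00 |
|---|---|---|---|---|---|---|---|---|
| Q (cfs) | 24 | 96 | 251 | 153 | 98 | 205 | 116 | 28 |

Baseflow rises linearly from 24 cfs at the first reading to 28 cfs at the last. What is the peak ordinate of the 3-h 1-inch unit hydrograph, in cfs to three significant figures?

Direct runoff: 0.00, 71.43, 225.86, 127.29, 71.71, 178.14, 88.57, 0.00 cfs; ΣQ_DR = 763.0 cfs, peak = 225.86 cfs.
Runoff depth d = ΣQ_DR·Δt / A = 763.0 × 10800 / (1.42 mi²) = 2.498 in.
The 1-inch UH is the DRH scaled by (1 in)/d, so U_p = 225.86 × 1/2.498 = 90.4 cfs.

U_p ≈ 90.4 cfs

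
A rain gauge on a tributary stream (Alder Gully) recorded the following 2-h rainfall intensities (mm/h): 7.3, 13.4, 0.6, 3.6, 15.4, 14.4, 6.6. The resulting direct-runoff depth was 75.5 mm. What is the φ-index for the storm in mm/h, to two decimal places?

Only the 5 blocks with intensity above φ contribute runoff: 7.3, 13.4, 15.4, 14.4, 6.6 mm/h.
Σ(I−φ)·Δt = d  ⇒  (7.3+13.4+15.4+14.4+6.6 − 5φ)·2 = 75.5
φ = (57.10 − 75.5/2) / 5 = 3.87 mm/h.

φ ≈ 3.87 mm/h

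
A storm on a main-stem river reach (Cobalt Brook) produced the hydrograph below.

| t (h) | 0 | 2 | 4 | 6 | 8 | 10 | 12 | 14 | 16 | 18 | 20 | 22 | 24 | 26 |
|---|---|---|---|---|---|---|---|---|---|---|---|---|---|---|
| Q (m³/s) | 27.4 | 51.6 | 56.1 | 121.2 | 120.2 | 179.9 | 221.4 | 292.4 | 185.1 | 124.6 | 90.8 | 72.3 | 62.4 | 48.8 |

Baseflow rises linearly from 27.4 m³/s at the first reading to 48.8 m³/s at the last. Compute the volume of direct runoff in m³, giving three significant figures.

Direct-runoff ordinates (Q − Q_b): 0.00, 22.55, 25.41, 88.86, 86.22, 144.27, 184.12, 253.48, 144.53, 82.38, 46.94, 26.79, 15.25, 0.00 m³/s.
ΣQ_DR = 1121 m³/s.
With Δt = 2 h = 7200 s, V = ΣQ_DR · Δt = 1121 × 7200 = 8.07 × 10^6 m³.

V ≈ 8.07 × 10^6 m³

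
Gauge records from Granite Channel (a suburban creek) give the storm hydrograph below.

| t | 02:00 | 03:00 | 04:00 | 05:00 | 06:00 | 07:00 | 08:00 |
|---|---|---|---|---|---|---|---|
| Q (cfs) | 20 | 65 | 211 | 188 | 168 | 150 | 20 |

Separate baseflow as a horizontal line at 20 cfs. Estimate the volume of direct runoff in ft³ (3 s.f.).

V ≈ 2.46 × 10^6 ft³

Direct-runoff ordinates (Q − Q_b): 0.0, 45.0, 191.0, 168.0, 148.0, 130.0, 0.0 cfs.
ΣQ_DR = 682.0 cfs.
With Δt = 1 h = 3600 s, V = ΣQ_DR · Δt = 682.0 × 3600 = 2.46 × 10^6 ft³.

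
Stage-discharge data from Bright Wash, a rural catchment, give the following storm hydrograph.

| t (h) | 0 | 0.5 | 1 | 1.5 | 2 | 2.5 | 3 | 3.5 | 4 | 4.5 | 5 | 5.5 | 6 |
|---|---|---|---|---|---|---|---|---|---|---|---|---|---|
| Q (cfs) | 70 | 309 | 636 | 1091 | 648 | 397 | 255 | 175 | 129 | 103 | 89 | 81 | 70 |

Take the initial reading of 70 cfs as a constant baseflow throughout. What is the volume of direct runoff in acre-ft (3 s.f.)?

V ≈ 130 acre-ft

Direct-runoff ordinates (Q − Q_b): 0.0, 239.0, 566.0, 1021.0, 578.0, 327.0, 185.0, 105.0, 59.0, 33.0, 19.0, 11.0, 0.0 cfs.
ΣQ_DR = 3143 cfs.
With Δt = 0.5 h = 1800 s, V = ΣQ_DR · Δt = 3143 × 1800 = 5.66 × 10^6 ft³ = 130 acre-ft.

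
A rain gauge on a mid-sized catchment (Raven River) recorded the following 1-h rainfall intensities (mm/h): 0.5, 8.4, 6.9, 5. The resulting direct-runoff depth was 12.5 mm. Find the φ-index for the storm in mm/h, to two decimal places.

Only the 3 blocks with intensity above φ contribute runoff: 8.4, 6.9, 5 mm/h.
Σ(I−φ)·Δt = d  ⇒  (8.4+6.9+5 − 3φ)·1 = 12.5
φ = (20.30 − 12.5/1) / 3 = 2.60 mm/h.

φ ≈ 2.60 mm/h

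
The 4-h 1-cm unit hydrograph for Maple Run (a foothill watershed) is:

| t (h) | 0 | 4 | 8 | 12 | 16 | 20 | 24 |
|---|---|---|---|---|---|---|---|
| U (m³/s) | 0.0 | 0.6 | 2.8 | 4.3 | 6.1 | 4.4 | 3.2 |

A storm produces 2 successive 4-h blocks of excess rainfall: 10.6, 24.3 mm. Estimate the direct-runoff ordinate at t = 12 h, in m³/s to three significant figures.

By discrete convolution, Q_j = Σ (P_i / 10 mm) · U_{j−i}.
At t = 12 h (j=3): Q = (10.6/10)·4.3 + (24.3/10)·2.8 = 11.4 m³/s.

Q ≈ 11.4 m³/s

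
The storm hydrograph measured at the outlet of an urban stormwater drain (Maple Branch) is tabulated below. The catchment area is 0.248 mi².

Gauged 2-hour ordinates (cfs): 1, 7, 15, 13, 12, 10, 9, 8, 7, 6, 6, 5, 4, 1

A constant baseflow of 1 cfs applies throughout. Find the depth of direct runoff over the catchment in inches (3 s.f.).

Direct runoff: 0.0, 6.0, 14.0, 12.0, 11.0, 9.0, 8.0, 7.0, 6.0, 5.0, 5.0, 4.0, 3.0, 0.0 cfs; ΣQ_DR = 90.00 cfs.
V = ΣQ_DR · Δt = 90.00 × 7200 s = 6.480 × 10^5 ft³.
Over A = 0.248 mi², depth = V / A = 1.12 in.

d ≈ 1.12 in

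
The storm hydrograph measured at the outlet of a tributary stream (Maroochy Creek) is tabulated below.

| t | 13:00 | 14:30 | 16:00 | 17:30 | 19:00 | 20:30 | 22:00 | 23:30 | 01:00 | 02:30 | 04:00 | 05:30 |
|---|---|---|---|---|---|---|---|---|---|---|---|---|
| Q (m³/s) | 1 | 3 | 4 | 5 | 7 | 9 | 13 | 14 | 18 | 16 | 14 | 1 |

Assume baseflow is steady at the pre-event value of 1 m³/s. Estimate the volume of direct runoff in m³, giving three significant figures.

V ≈ 5.02 × 10^5 m³

Direct-runoff ordinates (Q − Q_b): 0.0, 2.0, 3.0, 4.0, 6.0, 8.0, 12.0, 13.0, 17.0, 15.0, 13.0, 0.0 m³/s.
ΣQ_DR = 93.00 m³/s.
With Δt = 1.5 h = 5400 s, V = ΣQ_DR · Δt = 93.00 × 5400 = 5.02 × 10^5 m³.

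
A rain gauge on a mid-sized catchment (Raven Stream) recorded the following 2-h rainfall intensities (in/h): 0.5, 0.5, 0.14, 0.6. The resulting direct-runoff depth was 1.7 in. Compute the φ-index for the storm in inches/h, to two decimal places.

Only the 3 blocks with intensity above φ contribute runoff: 0.5, 0.5, 0.6 in/h.
Σ(I−φ)·Δt = d  ⇒  (0.5+0.5+0.6 − 3φ)·2 = 1.7
φ = (1.600 − 1.7/2) / 3 = 0.25 in/h.

φ ≈ 0.25 in/h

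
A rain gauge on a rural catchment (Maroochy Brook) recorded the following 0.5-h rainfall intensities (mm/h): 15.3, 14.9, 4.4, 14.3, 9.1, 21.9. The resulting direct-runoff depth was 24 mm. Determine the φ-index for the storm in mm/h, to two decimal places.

φ ≈ 5.50 mm/h

Only the 5 blocks with intensity above φ contribute runoff: 15.3, 14.9, 14.3, 9.1, 21.9 mm/h.
Σ(I−φ)·Δt = d  ⇒  (15.3+14.9+14.3+9.1+21.9 − 5φ)·0.5 = 24
φ = (75.50 − 24/0.5) / 5 = 5.50 mm/h.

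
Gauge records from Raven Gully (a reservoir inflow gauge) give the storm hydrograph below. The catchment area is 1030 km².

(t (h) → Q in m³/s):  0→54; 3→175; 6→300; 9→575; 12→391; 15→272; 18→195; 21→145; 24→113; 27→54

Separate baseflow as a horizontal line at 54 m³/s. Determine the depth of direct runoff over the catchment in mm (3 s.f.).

d ≈ 18.2 mm

Direct runoff: 0.0, 121.0, 246.0, 521.0, 337.0, 218.0, 141.0, 91.0, 59.0, 0.0 m³/s; ΣQ_DR = 1734 m³/s.
V = ΣQ_DR · Δt = 1734 × 10800 s = 1.873 × 10^7 m³.
Over A = 1030 km², depth = V / A = 18.2 mm.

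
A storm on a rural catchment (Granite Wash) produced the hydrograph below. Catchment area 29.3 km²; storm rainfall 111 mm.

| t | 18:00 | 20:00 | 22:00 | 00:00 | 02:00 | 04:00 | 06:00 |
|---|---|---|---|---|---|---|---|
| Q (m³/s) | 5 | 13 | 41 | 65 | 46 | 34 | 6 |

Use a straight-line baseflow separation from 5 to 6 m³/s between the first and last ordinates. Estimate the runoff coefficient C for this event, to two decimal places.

C ≈ 0.38

ΣQ_DR = 171.5 m³/s; V = ΣQ_DR·Δt = 1.235 × 10^6 m³.
Runoff depth d = V / A = 42.14 mm.
C = d / P = 42.14 / 111 = 0.38.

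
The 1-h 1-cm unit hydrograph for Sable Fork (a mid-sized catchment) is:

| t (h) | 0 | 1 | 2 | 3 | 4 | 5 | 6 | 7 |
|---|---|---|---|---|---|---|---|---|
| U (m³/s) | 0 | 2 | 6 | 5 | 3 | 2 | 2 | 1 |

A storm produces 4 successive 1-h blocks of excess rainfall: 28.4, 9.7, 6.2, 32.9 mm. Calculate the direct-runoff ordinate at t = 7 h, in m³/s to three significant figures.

By discrete convolution, Q_j = Σ (P_i / 10 mm) · U_{j−i}.
At t = 7 h (j=7): Q = (28.4/10)·1 + (9.7/10)·2 + (6.2/10)·2 + (32.9/10)·3 = 15.9 m³/s.

Q ≈ 15.9 m³/s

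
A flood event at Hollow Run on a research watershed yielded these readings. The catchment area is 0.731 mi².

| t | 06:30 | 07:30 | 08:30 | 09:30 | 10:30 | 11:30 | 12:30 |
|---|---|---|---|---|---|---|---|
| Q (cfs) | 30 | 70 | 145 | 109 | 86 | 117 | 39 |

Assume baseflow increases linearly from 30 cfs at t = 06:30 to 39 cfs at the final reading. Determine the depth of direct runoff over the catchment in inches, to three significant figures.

Direct runoff: 0.00, 38.50, 112.00, 74.50, 50.00, 79.50, 0.00 cfs; ΣQ_DR = 354.5 cfs.
V = ΣQ_DR · Δt = 354.5 × 3600 s = 1.276 × 10^6 ft³.
Over A = 0.731 mi², depth = V / A = 0.751 in.

d ≈ 0.751 in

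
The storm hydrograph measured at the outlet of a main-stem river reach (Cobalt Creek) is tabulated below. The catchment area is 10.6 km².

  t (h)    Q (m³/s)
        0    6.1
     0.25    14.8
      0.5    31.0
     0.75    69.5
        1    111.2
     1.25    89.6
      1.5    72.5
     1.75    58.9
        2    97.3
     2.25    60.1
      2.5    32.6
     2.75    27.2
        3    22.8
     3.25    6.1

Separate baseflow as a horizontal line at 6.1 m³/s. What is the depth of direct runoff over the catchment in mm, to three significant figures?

d ≈ 52.2 mm

Direct runoff: 0.0, 8.7, 24.9, 63.4, 105.1, 83.5, 66.4, 52.8, 91.2, 54.0, 26.5, 21.1, 16.7, 0.0 m³/s; ΣQ_DR = 614.3 m³/s.
V = ΣQ_DR · Δt = 614.3 × 900 s = 5.529 × 10^5 m³.
Over A = 10.6 km², depth = V / A = 52.2 mm.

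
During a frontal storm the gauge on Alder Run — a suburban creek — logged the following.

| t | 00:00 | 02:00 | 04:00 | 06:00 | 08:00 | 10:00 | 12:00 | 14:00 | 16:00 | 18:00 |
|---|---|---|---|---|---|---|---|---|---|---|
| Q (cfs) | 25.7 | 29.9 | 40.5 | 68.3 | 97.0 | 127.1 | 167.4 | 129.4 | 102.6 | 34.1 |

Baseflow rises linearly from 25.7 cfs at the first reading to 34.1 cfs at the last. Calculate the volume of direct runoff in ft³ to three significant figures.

V ≈ 3.77 × 10^6 ft³

Direct-runoff ordinates (Q − Q_b): 0.00, 3.27, 12.93, 39.80, 67.57, 96.73, 136.10, 97.17, 69.43, 0.00 cfs.
ΣQ_DR = 523.0 cfs.
With Δt = 2 h = 7200 s, V = ΣQ_DR · Δt = 523.0 × 7200 = 3.77 × 10^6 ft³.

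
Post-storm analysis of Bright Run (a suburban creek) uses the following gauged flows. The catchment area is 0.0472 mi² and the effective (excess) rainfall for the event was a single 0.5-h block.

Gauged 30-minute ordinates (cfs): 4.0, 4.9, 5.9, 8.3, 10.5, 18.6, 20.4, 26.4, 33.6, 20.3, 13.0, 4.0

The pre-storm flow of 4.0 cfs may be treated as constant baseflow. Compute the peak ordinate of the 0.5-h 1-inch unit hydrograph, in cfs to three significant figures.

U_p ≈ 14.8 cfs

Direct runoff: 0.0, 0.9, 1.9, 4.3, 6.5, 14.6, 16.4, 22.4, 29.6, 16.3, 9.0, 0.0 cfs; ΣQ_DR = 121.9 cfs, peak = 29.6 cfs.
Runoff depth d = ΣQ_DR·Δt / A = 121.9 × 1800 / (0.0472 mi²) = 2.001 in.
The 1-inch UH is the DRH scaled by (1 in)/d, so U_p = 29.6 × 1/2.001 = 14.8 cfs.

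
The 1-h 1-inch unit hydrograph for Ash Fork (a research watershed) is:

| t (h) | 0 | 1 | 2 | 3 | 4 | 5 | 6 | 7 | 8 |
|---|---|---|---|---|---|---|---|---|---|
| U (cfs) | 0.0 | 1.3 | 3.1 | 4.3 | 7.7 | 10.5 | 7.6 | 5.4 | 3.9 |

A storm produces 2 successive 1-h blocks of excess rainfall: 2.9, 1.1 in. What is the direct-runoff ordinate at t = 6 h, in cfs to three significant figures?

By discrete convolution, Q_j = Σ (P_i / 1 in) · U_{j−i}.
At t = 6 h (j=6): Q = (2.9/1)·7.6 + (1.1/1)·10.5 = 33.6 cfs.

Q ≈ 33.6 cfs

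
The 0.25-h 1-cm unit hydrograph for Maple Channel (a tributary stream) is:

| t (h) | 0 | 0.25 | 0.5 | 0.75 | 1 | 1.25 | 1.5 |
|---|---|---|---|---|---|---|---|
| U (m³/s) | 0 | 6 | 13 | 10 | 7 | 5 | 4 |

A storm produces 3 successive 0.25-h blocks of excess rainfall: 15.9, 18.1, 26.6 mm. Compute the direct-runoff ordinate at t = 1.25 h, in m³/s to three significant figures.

By discrete convolution, Q_j = Σ (P_i / 10 mm) · U_{j−i}.
At t = 1.25 h (j=5): Q = (15.9/10)·5 + (18.1/10)·7 + (26.6/10)·10 = 47.2 m³/s.

Q ≈ 47.2 m³/s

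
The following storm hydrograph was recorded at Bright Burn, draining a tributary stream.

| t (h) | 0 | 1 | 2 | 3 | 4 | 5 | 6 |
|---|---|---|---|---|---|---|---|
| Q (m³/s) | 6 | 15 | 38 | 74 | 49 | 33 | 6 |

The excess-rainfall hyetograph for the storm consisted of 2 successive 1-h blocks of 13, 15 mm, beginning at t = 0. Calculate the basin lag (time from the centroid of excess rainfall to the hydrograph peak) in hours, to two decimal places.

t_L ≈ 1.96 h

Centroid of excess rainfall: t_c = Σ P_i·t̄_i / ΣP_i = 1.0357 h (block centres at 0.5, 1.5 h).
Hydrograph peak occurs at t = 3 h, so basin lag t_L = 3 − 1.0357 = 1.96 h.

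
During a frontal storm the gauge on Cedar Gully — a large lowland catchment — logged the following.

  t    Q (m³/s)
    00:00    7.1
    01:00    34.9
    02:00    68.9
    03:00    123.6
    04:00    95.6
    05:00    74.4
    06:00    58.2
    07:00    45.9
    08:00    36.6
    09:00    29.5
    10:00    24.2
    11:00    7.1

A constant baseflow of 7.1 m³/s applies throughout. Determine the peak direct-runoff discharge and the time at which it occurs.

Subtracting baseflow gives direct-runoff ordinates: 0.0, 27.8, 61.8, 116.5, 88.5, 67.3, 51.1, 38.8, 29.5, 22.4, 17.1, 0.0 m³/s.
The maximum is 116.5 m³/s, occurring at the reading for t = 03:00.

Q_p = 116.5 m³/s at t = 03:00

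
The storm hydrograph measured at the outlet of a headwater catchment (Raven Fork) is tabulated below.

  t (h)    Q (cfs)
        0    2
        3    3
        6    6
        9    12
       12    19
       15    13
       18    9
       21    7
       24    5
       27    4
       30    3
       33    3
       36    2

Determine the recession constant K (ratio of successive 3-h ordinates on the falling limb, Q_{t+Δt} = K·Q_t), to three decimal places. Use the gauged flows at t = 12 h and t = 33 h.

Using the recession-limb readings at t = 12 h and t = 33 h: Q falls from 19 to 3 cfs over 7 intervals.
K = (Q₂/Q₁)^(1/7) = (3/19)^(1/7) = 0.768.

K ≈ 0.768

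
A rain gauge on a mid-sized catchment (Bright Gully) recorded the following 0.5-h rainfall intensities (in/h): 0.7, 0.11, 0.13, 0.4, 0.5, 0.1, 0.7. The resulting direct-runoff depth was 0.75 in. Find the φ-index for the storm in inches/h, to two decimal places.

Only the 4 blocks with intensity above φ contribute runoff: 0.7, 0.4, 0.5, 0.7 in/h.
Σ(I−φ)·Δt = d  ⇒  (0.7+0.4+0.5+0.7 − 4φ)·0.5 = 0.75
φ = (2.300 − 0.75/0.5) / 4 = 0.20 in/h.

φ ≈ 0.20 in/h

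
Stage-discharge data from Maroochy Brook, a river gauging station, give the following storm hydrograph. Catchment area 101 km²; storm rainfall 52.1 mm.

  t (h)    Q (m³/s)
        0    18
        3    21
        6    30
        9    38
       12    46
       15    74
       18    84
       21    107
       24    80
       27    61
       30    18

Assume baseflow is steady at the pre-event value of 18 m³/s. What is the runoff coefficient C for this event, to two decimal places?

ΣQ_DR = 379.0 m³/s; V = ΣQ_DR·Δt = 4.093 × 10^6 m³.
Runoff depth d = V / A = 40.53 mm.
C = d / P = 40.53 / 52.1 = 0.78.

C ≈ 0.78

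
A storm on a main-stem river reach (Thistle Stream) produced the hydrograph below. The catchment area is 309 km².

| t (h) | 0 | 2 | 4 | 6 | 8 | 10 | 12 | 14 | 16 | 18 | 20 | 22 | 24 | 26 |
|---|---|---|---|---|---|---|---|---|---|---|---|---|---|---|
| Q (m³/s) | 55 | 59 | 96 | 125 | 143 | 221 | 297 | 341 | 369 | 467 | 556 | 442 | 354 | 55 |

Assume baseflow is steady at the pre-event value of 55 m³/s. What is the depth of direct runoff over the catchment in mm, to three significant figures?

Direct runoff: 0.0, 4.0, 41.0, 70.0, 88.0, 166.0, 242.0, 286.0, 314.0, 412.0, 501.0, 387.0, 299.0, 0.0 m³/s; ΣQ_DR = 2810 m³/s.
V = ΣQ_DR · Δt = 2810 × 7200 s = 2.023 × 10^7 m³.
Over A = 309 km², depth = V / A = 65.5 mm.

d ≈ 65.5 mm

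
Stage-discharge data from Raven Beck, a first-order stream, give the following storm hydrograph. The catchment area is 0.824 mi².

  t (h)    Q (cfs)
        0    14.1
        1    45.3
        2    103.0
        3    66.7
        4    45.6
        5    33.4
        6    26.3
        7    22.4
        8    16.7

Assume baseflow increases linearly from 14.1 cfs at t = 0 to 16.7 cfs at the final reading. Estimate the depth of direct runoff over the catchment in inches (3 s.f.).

d ≈ 0.442 in

Direct runoff: 0.00, 30.88, 88.25, 51.62, 30.20, 17.68, 10.25, 6.03, 0.00 cfs; ΣQ_DR = 234.9 cfs.
V = ΣQ_DR · Δt = 234.9 × 3600 s = 8.456 × 10^5 ft³.
Over A = 0.824 mi², depth = V / A = 0.442 in.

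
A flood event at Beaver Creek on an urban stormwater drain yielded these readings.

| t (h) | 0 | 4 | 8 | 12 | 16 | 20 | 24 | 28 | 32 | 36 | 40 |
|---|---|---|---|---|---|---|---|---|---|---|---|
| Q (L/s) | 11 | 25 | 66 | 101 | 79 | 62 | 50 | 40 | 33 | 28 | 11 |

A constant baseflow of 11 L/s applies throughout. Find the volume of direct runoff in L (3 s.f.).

Direct-runoff ordinates (Q − Q_b): 0.0, 14.0, 55.0, 90.0, 68.0, 51.0, 39.0, 29.0, 22.0, 17.0, 0.0 L/s.
ΣQ_DR = 385.0 L/s.
With Δt = 4 h = 14400 s, V = ΣQ_DR · Δt = 385.0 × 14400 = 5.54 × 10^6 L.

V ≈ 5.54 × 10^6 L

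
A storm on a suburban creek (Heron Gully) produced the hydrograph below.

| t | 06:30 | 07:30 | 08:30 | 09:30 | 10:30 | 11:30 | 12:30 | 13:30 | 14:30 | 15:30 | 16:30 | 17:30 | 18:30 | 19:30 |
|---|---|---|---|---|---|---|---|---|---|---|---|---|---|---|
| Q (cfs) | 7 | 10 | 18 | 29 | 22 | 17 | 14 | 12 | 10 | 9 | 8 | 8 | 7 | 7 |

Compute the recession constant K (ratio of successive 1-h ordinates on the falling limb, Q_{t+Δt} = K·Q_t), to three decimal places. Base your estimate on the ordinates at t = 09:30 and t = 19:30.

K ≈ 0.868

Using the recession-limb readings at t = 09:30 and t = 19:30: Q falls from 29 to 7 cfs over 10 intervals.
K = (Q₂/Q₁)^(1/10) = (7/29)^(1/10) = 0.868.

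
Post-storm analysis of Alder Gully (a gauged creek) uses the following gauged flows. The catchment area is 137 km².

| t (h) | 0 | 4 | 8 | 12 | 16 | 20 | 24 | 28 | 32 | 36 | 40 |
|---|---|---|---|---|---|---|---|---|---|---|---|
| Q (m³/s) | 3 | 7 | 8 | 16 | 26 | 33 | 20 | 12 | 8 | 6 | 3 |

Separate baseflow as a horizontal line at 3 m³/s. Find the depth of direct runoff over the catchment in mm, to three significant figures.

Direct runoff: 0.0, 4.0, 5.0, 13.0, 23.0, 30.0, 17.0, 9.0, 5.0, 3.0, 0.0 m³/s; ΣQ_DR = 109.0 m³/s.
V = ΣQ_DR · Δt = 109.0 × 14400 s = 1.570 × 10^6 m³.
Over A = 137 km², depth = V / A = 11.5 mm.

d ≈ 11.5 mm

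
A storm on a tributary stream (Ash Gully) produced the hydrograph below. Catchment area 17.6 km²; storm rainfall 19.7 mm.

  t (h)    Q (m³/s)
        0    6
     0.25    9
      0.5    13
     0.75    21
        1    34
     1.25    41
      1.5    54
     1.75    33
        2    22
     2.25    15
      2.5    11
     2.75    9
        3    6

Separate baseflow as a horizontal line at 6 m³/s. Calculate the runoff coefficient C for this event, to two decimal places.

ΣQ_DR = 196.0 m³/s; V = ΣQ_DR·Δt = 1.764 × 10^5 m³.
Runoff depth d = V / A = 10.02 mm.
C = d / P = 10.02 / 19.7 = 0.51.

C ≈ 0.51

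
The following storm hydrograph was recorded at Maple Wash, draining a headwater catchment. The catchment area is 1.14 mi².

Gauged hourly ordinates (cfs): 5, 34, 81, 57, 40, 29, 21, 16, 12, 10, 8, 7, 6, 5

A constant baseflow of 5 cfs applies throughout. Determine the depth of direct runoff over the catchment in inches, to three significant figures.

Direct runoff: 0.0, 29.0, 76.0, 52.0, 35.0, 24.0, 16.0, 11.0, 7.0, 5.0, 3.0, 2.0, 1.0, 0.0 cfs; ΣQ_DR = 261.0 cfs.
V = ΣQ_DR · Δt = 261.0 × 3600 s = 9.396 × 10^5 ft³.
Over A = 1.14 mi², depth = V / A = 0.355 in.

d ≈ 0.355 in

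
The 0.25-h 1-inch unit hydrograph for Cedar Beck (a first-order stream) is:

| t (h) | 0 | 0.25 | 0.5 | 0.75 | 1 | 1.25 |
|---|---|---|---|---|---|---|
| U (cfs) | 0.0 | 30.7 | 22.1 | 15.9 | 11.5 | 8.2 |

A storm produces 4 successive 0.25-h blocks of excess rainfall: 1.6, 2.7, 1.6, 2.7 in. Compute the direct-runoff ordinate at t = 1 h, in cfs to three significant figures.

Q ≈ 180 cfs

By discrete convolution, Q_j = Σ (P_i / 1 in) · U_{j−i}.
At t = 1 h (j=4): Q = (1.6/1)·11.5 + (2.7/1)·15.9 + (1.6/1)·22.1 + (2.7/1)·30.7 = 180 cfs.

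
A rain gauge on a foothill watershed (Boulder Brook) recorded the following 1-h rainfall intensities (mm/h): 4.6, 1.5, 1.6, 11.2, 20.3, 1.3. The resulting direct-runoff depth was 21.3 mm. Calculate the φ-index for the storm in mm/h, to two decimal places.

φ ≈ 5.10 mm/h

Only the 2 blocks with intensity above φ contribute runoff: 11.2, 20.3 mm/h.
Σ(I−φ)·Δt = d  ⇒  (11.2+20.3 − 2φ)·1 = 21.3
φ = (31.50 − 21.3/1) / 2 = 5.10 mm/h.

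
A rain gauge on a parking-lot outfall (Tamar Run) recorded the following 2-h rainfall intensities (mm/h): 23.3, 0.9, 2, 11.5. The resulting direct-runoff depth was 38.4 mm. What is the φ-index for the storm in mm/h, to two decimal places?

Only the 2 blocks with intensity above φ contribute runoff: 23.3, 11.5 mm/h.
Σ(I−φ)·Δt = d  ⇒  (23.3+11.5 − 2φ)·2 = 38.4
φ = (34.80 − 38.4/2) / 2 = 7.80 mm/h.

φ ≈ 7.80 mm/h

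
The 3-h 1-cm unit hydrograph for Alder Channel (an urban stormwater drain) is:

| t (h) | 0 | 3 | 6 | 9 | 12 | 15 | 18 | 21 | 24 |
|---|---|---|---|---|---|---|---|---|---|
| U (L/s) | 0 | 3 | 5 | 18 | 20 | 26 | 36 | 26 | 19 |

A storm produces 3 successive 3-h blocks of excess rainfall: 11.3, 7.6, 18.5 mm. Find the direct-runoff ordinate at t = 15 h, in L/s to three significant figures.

Q ≈ 77.9 L/s

By discrete convolution, Q_j = Σ (P_i / 10 mm) · U_{j−i}.
At t = 15 h (j=5): Q = (11.3/10)·26 + (7.6/10)·20 + (18.5/10)·18 = 77.9 L/s.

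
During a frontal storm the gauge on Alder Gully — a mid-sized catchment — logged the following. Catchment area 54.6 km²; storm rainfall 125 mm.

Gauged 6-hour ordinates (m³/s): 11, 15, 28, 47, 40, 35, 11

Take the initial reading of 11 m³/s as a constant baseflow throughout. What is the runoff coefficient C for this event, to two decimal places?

C ≈ 0.35

ΣQ_DR = 110.0 m³/s; V = ΣQ_DR·Δt = 2.376 × 10^6 m³.
Runoff depth d = V / A = 43.52 mm.
C = d / P = 43.52 / 125 = 0.35.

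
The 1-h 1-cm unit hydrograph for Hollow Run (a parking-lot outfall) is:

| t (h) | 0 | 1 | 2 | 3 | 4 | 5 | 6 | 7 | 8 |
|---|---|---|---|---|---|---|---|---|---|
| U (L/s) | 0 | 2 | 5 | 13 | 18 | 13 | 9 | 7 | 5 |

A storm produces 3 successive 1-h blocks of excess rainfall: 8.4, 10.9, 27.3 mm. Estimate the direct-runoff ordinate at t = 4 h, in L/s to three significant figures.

Q ≈ 42.9 L/s

By discrete convolution, Q_j = Σ (P_i / 10 mm) · U_{j−i}.
At t = 4 h (j=4): Q = (8.4/10)·18 + (10.9/10)·13 + (27.3/10)·5 = 42.9 L/s.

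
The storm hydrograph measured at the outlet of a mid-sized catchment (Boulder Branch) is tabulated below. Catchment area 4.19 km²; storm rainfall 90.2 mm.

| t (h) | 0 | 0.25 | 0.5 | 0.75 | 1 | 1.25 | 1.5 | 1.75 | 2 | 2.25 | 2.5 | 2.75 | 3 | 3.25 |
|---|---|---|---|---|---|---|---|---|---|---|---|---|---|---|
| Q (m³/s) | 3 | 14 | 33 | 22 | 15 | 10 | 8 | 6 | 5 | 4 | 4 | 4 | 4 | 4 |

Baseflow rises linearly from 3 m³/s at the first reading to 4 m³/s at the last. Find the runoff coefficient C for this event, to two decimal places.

ΣQ_DR = 87.00 m³/s; V = ΣQ_DR·Δt = 78300 m³.
Runoff depth d = V / A = 18.69 mm.
C = d / P = 18.69 / 90.2 = 0.21.

C ≈ 0.21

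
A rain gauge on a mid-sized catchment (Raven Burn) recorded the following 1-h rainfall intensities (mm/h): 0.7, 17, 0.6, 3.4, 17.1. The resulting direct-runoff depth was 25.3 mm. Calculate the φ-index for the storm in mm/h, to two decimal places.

φ ≈ 4.40 mm/h

Only the 2 blocks with intensity above φ contribute runoff: 17, 17.1 mm/h.
Σ(I−φ)·Δt = d  ⇒  (17+17.1 − 2φ)·1 = 25.3
φ = (34.10 − 25.3/1) / 2 = 4.40 mm/h.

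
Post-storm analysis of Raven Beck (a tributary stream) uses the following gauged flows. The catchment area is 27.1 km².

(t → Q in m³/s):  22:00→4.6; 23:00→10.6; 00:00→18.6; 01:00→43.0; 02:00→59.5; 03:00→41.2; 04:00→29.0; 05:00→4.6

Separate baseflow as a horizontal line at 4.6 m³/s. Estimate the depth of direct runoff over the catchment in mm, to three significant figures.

d ≈ 23.2 mm

Direct runoff: 0.0, 6.0, 14.0, 38.4, 54.9, 36.6, 24.4, 0.0 m³/s; ΣQ_DR = 174.3 m³/s.
V = ΣQ_DR · Δt = 174.3 × 3600 s = 6.275 × 10^5 m³.
Over A = 27.1 km², depth = V / A = 23.2 mm.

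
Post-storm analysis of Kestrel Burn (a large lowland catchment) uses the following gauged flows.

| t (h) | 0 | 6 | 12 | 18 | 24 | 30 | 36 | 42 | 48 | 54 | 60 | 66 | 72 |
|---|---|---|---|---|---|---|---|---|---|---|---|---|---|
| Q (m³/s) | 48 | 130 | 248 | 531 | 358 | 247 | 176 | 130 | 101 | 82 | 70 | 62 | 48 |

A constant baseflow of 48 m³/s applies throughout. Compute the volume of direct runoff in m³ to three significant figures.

V ≈ 3.47 × 10^7 m³

Direct-runoff ordinates (Q − Q_b): 0.0, 82.0, 200.0, 483.0, 310.0, 199.0, 128.0, 82.0, 53.0, 34.0, 22.0, 14.0, 0.0 m³/s.
ΣQ_DR = 1607 m³/s.
With Δt = 6 h = 21600 s, V = ΣQ_DR · Δt = 1607 × 21600 = 3.47 × 10^7 m³.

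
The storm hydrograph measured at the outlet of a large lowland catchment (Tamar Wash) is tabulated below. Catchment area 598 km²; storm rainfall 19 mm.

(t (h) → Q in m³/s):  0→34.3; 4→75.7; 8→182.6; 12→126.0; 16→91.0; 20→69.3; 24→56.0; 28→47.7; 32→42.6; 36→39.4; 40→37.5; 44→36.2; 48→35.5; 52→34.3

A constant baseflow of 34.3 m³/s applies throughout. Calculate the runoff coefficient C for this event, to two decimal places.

C ≈ 0.54

ΣQ_DR = 427.9 m³/s; V = ΣQ_DR·Δt = 6.162 × 10^6 m³.
Runoff depth d = V / A = 10.30 mm.
C = d / P = 10.30 / 19 = 0.54.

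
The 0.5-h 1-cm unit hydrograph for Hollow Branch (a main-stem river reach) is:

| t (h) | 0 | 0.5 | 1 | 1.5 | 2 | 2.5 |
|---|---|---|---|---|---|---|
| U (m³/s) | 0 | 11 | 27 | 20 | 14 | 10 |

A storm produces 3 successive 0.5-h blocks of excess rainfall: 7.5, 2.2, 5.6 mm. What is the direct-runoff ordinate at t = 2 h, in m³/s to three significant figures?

Q ≈ 30.0 m³/s

By discrete convolution, Q_j = Σ (P_i / 10 mm) · U_{j−i}.
At t = 2 h (j=4): Q = (7.5/10)·14 + (2.2/10)·20 + (5.6/10)·27 = 30.0 m³/s.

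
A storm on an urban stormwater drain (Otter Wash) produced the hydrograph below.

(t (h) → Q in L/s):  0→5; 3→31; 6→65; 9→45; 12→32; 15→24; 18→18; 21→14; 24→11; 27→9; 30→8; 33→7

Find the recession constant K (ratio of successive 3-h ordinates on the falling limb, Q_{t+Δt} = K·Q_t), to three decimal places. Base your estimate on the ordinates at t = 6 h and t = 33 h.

Using the recession-limb readings at t = 6 h and t = 33 h: Q falls from 65 to 7 L/s over 9 intervals.
K = (Q₂/Q₁)^(1/9) = (7/65)^(1/9) = 0.781.

K ≈ 0.781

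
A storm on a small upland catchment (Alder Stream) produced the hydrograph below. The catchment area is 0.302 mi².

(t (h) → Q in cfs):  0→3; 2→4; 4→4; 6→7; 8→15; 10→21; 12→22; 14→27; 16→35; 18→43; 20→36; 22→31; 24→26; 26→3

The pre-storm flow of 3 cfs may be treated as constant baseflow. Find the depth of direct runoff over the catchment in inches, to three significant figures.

Direct runoff: 0.0, 1.0, 1.0, 4.0, 12.0, 18.0, 19.0, 24.0, 32.0, 40.0, 33.0, 28.0, 23.0, 0.0 cfs; ΣQ_DR = 235.0 cfs.
V = ΣQ_DR · Δt = 235.0 × 7200 s = 1.692 × 10^6 ft³.
Over A = 0.302 mi², depth = V / A = 2.41 in.

d ≈ 2.41 in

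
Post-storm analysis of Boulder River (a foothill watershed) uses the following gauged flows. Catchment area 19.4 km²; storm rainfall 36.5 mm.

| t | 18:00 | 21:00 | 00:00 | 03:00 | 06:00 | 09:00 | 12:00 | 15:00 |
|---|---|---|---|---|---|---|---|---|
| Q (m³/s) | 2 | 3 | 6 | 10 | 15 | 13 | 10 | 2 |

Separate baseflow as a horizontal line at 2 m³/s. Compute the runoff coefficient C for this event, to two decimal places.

ΣQ_DR = 45.00 m³/s; V = ΣQ_DR·Δt = 4.860 × 10^5 m³.
Runoff depth d = V / A = 25.05 mm.
C = d / P = 25.05 / 36.5 = 0.69.

C ≈ 0.69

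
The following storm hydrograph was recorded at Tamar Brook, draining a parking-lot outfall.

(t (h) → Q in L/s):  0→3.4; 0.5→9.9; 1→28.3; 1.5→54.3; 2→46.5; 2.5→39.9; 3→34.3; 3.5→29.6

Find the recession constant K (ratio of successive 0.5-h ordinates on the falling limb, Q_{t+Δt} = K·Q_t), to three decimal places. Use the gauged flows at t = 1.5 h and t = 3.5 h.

K ≈ 0.859

Using the recession-limb readings at t = 1.5 h and t = 3.5 h: Q falls from 54.3 to 29.6 L/s over 4 intervals.
K = (Q₂/Q₁)^(1/4) = (29.6/54.3)^(1/4) = 0.859.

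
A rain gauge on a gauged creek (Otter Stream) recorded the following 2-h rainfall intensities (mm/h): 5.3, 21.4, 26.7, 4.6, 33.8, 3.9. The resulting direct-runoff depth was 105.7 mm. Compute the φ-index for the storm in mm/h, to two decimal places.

Only the 3 blocks with intensity above φ contribute runoff: 21.4, 26.7, 33.8 mm/h.
Σ(I−φ)·Δt = d  ⇒  (21.4+26.7+33.8 − 3φ)·2 = 105.7
φ = (81.90 − 105.7/2) / 3 = 9.68 mm/h.

φ ≈ 9.68 mm/h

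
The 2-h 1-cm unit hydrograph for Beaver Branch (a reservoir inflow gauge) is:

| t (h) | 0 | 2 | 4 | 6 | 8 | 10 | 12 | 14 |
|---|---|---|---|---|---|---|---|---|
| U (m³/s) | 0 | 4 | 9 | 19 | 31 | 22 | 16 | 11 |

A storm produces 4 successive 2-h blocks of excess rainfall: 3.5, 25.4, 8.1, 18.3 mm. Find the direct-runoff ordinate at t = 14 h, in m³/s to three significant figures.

Q ≈ 119 m³/s

By discrete convolution, Q_j = Σ (P_i / 10 mm) · U_{j−i}.
At t = 14 h (j=7): Q = (3.5/10)·11 + (25.4/10)·16 + (8.1/10)·22 + (18.3/10)·31 = 119 m³/s.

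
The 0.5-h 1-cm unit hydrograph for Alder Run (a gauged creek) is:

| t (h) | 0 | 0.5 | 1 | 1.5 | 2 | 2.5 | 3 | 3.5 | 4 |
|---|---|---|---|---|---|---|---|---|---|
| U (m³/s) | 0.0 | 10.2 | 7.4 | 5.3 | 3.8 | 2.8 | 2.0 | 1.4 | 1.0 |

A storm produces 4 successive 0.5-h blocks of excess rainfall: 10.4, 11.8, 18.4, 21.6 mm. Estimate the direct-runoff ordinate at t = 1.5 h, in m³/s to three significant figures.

Q ≈ 33.0 m³/s

By discrete convolution, Q_j = Σ (P_i / 10 mm) · U_{j−i}.
At t = 1.5 h (j=3): Q = (10.4/10)·5.3 + (11.8/10)·7.4 + (18.4/10)·10.2 + (21.6/10)·0.0 = 33.0 m³/s.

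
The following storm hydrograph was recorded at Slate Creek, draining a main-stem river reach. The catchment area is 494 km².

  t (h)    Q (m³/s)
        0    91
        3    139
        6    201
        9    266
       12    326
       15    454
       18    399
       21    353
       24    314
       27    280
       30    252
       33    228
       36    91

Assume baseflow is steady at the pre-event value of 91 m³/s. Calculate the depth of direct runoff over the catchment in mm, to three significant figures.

Direct runoff: 0.0, 48.0, 110.0, 175.0, 235.0, 363.0, 308.0, 262.0, 223.0, 189.0, 161.0, 137.0, 0.0 m³/s; ΣQ_DR = 2211 m³/s.
V = ΣQ_DR · Δt = 2211 × 10800 s = 2.388 × 10^7 m³.
Over A = 494 km², depth = V / A = 48.3 mm.

d ≈ 48.3 mm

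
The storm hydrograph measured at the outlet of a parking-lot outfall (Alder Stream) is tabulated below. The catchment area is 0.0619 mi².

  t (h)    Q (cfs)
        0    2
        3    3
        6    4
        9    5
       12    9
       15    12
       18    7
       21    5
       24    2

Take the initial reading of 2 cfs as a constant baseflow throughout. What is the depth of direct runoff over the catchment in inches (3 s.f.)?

Direct runoff: 0.0, 1.0, 2.0, 3.0, 7.0, 10.0, 5.0, 3.0, 0.0 cfs; ΣQ_DR = 31.00 cfs.
V = ΣQ_DR · Δt = 31.00 × 10800 s = 3.348 × 10^5 ft³.
Over A = 0.0619 mi², depth = V / A = 2.33 in.

d ≈ 2.33 in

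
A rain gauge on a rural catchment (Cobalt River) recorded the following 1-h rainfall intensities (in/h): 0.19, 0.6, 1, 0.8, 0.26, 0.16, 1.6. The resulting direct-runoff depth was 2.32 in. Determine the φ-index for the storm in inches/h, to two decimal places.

Only the 4 blocks with intensity above φ contribute runoff: 0.6, 1, 0.8, 1.6 in/h.
Σ(I−φ)·Δt = d  ⇒  (0.6+1+0.8+1.6 − 4φ)·1 = 2.32
φ = (4.000 − 2.32/1) / 4 = 0.42 in/h.

φ ≈ 0.42 in/h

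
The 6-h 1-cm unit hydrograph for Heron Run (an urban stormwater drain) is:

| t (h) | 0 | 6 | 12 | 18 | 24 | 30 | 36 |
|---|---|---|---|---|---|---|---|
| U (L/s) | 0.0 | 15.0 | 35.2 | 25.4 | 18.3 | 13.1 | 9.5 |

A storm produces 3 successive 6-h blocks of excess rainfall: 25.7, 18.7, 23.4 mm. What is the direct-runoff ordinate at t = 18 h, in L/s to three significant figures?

By discrete convolution, Q_j = Σ (P_i / 10 mm) · U_{j−i}.
At t = 18 h (j=3): Q = (25.7/10)·25.4 + (18.7/10)·35.2 + (23.4/10)·15.0 = 166 L/s.

Q ≈ 166 L/s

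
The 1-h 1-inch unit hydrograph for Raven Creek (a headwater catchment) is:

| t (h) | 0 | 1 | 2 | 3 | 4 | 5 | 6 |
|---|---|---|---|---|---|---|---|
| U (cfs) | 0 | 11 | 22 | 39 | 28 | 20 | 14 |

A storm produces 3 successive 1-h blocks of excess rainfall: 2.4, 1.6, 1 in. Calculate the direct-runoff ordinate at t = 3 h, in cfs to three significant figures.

Q ≈ 140 cfs

By discrete convolution, Q_j = Σ (P_i / 1 in) · U_{j−i}.
At t = 3 h (j=3): Q = (2.4/1)·39 + (1.6/1)·22 + (1/1)·11 = 140 cfs.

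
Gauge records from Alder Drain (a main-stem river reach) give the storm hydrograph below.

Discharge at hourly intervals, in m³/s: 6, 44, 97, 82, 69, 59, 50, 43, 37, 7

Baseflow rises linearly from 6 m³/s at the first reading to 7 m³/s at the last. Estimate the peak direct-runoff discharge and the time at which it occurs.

Subtracting baseflow gives direct-runoff ordinates: 0.00, 37.89, 90.78, 75.67, 62.56, 52.44, 43.33, 36.22, 30.11, 0.00 m³/s.
The maximum is 90.78 m³/s, occurring at the reading for t = 2 h.

Q_p = 90.78 m³/s at t = 2 h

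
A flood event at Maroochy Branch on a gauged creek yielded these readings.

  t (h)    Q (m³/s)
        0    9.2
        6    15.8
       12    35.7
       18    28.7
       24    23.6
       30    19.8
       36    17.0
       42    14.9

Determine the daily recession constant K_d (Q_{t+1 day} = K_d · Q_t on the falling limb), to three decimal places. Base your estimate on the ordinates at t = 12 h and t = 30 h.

K_d ≈ 0.456

Between t = 12 h and t = 30 h the flow falls from 35.7 to 19.8 m³/s over 3×6 h = 18 h.
Per-interval ratio K = (19.8/35.7)^(1/3) = 0.8216; K_d = K^(24/6) = 0.456.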